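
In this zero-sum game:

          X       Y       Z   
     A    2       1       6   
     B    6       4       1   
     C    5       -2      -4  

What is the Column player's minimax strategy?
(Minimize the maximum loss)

Column should play Y, value = 4

Work:
Column player minimizes Row's maximum payoff:
Column X: max payoff to Row = 6
Column Y: max payoff to Row = 4
Column Z: max payoff to Row = 6
Minimum is 4, achieved by column Y.
Minimax strategy: Y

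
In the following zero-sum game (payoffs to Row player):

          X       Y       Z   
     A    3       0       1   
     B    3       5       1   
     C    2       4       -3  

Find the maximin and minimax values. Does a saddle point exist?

Maximin = 1, Minimax = 1, Saddle: True

Work:
Row minimums: [0, 1, -3] → maximin = 1
Column maximums: [3, 5, 1] → minimax = 1
Saddle point exists! Game value = 1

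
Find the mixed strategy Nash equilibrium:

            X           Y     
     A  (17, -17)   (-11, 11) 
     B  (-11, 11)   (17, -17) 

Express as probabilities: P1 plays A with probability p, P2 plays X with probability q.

p = 0.5, q = 0.5

Work:
Find probabilities that make opponent indifferent:
P2 chooses q to make P1 indifferent between A and B
P1 chooses p to make P2 indifferent between X and Y
Mixed NE: P1 plays (A: 0.5, B: 0.5), P2 plays (X: 0.5, Y: 0.5)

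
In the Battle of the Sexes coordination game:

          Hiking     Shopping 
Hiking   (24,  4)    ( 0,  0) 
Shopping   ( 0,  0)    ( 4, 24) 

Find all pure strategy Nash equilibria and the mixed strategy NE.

Pure NE: (Hiking, Hiking) and (Shopping, Shopping); Mixed NE: p = 0.8571, q = 0.1429

Work:
Check pure NE:
(Hiking, Hiking): (24, 4) - no unilateral deviation beneficial
(Shopping, Shopping): (4, 24) - no unilateral deviation beneficial
Mixed NE: P1 plays Hiking with p = 0.8571, P2 plays Hiking with q = 0.1429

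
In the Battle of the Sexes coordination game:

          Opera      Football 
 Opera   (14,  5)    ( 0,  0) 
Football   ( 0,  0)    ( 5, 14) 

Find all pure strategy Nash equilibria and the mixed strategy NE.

Pure NE: (Opera, Opera) and (Football, Football); Mixed NE: p = 0.7368, q = 0.2632

Work:
Check pure NE:
(Opera, Opera): (14, 5) - no unilateral deviation beneficial
(Football, Football): (5, 14) - no unilateral deviation beneficial
Mixed NE: P1 plays Opera with p = 0.7368, P2 plays Opera with q = 0.2632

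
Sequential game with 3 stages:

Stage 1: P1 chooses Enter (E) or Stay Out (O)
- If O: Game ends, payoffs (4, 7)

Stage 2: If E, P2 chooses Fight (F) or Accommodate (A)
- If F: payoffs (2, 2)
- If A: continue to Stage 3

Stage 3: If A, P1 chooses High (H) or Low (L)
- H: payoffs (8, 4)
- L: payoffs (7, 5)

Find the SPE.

SPE: (E, A, H); Outcome (8, 4)

Work:
Stage 3: P1 chooses H (8 vs 7)
Stage 2: P2: F->2, A->4 (anticipating H). Choose A
Stage 1: P1: O->4, E->8 (anticipating A, H). Choose E
SPE path: E -> A -> H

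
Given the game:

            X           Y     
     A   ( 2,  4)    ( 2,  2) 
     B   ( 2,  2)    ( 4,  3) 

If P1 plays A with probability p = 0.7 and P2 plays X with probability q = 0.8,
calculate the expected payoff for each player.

E[P1] = 2.12, E[P2] = 3.18

Work:
E[P1] = p·q·π₁(A,X) + p·(1-q)·π₁(A,Y) + (1-p)·q·π₁(B,X) + (1-p)·(1-q)·π₁(B,Y)
= 0.7·0.8·2 + 0.7·0.2·2 + 0.3·0.8·2 + 0.3·0.2·4
= 2.12

E[P2] = 3.18 (similar calculation)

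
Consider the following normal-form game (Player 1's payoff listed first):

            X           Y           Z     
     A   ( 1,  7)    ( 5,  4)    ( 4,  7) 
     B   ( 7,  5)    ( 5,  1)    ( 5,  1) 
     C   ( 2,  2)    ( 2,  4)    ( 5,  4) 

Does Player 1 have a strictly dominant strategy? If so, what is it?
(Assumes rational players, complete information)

No strictly dominant strategy exists for Player 1

Work:
A strategy strictly dominates another if it gives a strictly higher payoff against every opponent action. Compare each pair of P1's strategies column-by-column:
  A vs B: [1 vs 7, 5 vs 5, 4 vs 5] → A does not strictly dominate B (column X: 1 ≤ 7)
  A vs C: [1 vs 2, 5 vs 2, 4 vs 5] → A does not strictly dominate C (column X: 1 ≤ 2)
  B vs A: [7 vs 1, 5 vs 5, 5 vs 4] → B does not strictly dominate A (column Y: 5 ≤ 5)
  B vs C: [7 vs 2, 5 vs 2, 5 vs 5] → B does not strictly dominate C (column Z: 5 ≤ 5)
  C vs A: [2 vs 1, 2 vs 5, 5 vs 4] → C does not strictly dominate A (column Y: 2 ≤ 5)
  C vs B: [2 vs 7, 2 vs 5, 5 vs 5] → C does not strictly dominate B (column X: 2 ≤ 7)
No single strategy strictly dominates all others → no strictly dominant strategy.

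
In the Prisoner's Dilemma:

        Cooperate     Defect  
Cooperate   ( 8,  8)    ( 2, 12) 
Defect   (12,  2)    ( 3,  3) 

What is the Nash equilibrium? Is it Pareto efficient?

(Defect, Defect) is NE; not Pareto efficient

Work:
Defect dominates Cooperate for both players:
If P2 cooperates: Defect (12) > Cooperate (8)
If P2 defects: Defect (3) > Cooperate (2)
NE: (Defect, Defect) with payoff (3, 3)
But (Cooperate, Cooperate) = (8, 8) Pareto dominates (3, 3)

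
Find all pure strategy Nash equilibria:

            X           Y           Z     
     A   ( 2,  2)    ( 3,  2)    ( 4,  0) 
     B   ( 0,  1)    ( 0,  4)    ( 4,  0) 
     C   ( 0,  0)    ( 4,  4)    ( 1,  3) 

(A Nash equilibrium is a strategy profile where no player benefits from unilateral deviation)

Nash equilibrium: (A, X), (C, Y)

Work:
Best responses:
  P1 vs X: payoffs [2, 0, 0] → best response A (payoff 2)
  P1 vs Y: payoffs [3, 0, 4] → best response C (payoff 4)
  P1 vs Z: payoffs [4, 4, 1] → best response A/B (payoff 4)
  P2 vs A: payoffs [2, 2, 0] → best response X/Y (payoff 2)
  P2 vs B: payoffs [1, 4, 0] → best response Y (payoff 4)
  P2 vs C: payoffs [0, 4, 3] → best response Y (payoff 4)
Mutual best responses: (A,X), (C,Y) → Nash equilibria.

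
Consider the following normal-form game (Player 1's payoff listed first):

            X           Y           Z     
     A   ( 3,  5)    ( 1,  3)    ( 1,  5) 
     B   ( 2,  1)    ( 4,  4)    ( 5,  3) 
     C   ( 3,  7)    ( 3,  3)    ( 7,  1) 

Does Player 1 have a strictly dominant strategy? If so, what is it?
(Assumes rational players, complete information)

No strictly dominant strategy exists for Player 1

Work:
A strategy strictly dominates another if it gives a strictly higher payoff against every opponent action. Compare each pair of P1's strategies column-by-column:
  A vs B: [3 vs 2, 1 vs 4, 1 vs 5] → A does not strictly dominate B (column Y: 1 ≤ 4)
  A vs C: [3 vs 3, 1 vs 3, 1 vs 7] → A does not strictly dominate C (column X: 3 ≤ 3)
  B vs A: [2 vs 3, 4 vs 1, 5 vs 1] → B does not strictly dominate A (column X: 2 ≤ 3)
  B vs C: [2 vs 3, 4 vs 3, 5 vs 7] → B does not strictly dominate C (column X: 2 ≤ 3)
  C vs A: [3 vs 3, 3 vs 1, 7 vs 1] → C does not strictly dominate A (column X: 3 ≤ 3)
  C vs B: [3 vs 2, 3 vs 4, 7 vs 5] → C does not strictly dominate B (column Y: 3 ≤ 4)
No single strategy strictly dominates all others → no strictly dominant strategy.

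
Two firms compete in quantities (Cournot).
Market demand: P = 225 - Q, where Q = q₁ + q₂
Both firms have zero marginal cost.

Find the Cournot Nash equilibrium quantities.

q₁* = q₂* = 75.0; P* = 75.0

Work:
Profit: π_i = P·q_i = (a - q_i - q_j)·q_i
FOC: ∂π_i/∂q_i = a - 2q_i - q_j = 0
Reaction function: q_i = (225 - q_j)/2
Symmetry: q* = 225/3 = 75.0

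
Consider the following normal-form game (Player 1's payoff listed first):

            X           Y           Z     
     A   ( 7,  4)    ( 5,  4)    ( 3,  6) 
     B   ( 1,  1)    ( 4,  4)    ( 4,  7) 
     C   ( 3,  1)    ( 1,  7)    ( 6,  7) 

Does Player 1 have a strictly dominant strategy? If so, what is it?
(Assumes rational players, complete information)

No strictly dominant strategy exists for Player 1

Work:
A strategy strictly dominates another if it gives a strictly higher payoff against every opponent action. Compare each pair of P1's strategies column-by-column:
  A vs B: [7 vs 1, 5 vs 4, 3 vs 4] → A does not strictly dominate B (column Z: 3 ≤ 4)
  A vs C: [7 vs 3, 5 vs 1, 3 vs 6] → A does not strictly dominate C (column Z: 3 ≤ 6)
  B vs A: [1 vs 7, 4 vs 5, 4 vs 3] → B does not strictly dominate A (column X: 1 ≤ 7)
  B vs C: [1 vs 3, 4 vs 1, 4 vs 6] → B does not strictly dominate C (column X: 1 ≤ 3)
  C vs A: [3 vs 7, 1 vs 5, 6 vs 3] → C does not strictly dominate A (column X: 3 ≤ 7)
  C vs B: [3 vs 1, 1 vs 4, 6 vs 4] → C does not strictly dominate B (column Y: 1 ≤ 4)
No single strategy strictly dominates all others → no strictly dominant strategy.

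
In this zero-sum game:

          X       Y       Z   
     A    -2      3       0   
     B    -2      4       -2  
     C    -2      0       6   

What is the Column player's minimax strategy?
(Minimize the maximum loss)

Column should play X, value = -2

Work:
Column player minimizes Row's maximum payoff:
Column X: max payoff to Row = -2
Column Y: max payoff to Row = 4
Column Z: max payoff to Row = 6
Minimum is -2, achieved by column X.
Minimax strategy: X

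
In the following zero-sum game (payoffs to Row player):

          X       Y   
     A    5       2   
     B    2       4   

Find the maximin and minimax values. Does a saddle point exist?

Maximin = 2, Minimax = 4, Saddle: False

Work:
Row minimums: [2, 2] → maximin = 2
Column maximums: [5, 4] → minimax = 4
No saddle point (maximin ≠ minimax). Mixed strategy needed.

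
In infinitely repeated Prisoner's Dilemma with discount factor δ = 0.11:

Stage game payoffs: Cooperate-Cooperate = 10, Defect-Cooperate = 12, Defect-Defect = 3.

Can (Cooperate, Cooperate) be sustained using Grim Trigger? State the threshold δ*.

δ* = 0.2222; since δ = 0.11 < 0.2222, cooperation cannot be sustained

Work:
For Grim Trigger:
Cooperate forever: 10/(1-δ)
Defect then punished: 12 + 3·δ/(1-δ)
Need: 10/(1-δ) ≥ 12 + 3·δ/(1-δ)
Solving: δ ≥ (T-R)/(T-P) = (12-10)/(12-3) = 0.2222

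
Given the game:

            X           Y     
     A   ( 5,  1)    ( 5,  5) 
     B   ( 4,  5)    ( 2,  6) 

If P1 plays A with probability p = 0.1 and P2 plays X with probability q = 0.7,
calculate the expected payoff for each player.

E[P1] = 3.56, E[P2] = 4.99

Work:
E[P1] = p·q·π₁(A,X) + p·(1-q)·π₁(A,Y) + (1-p)·q·π₁(B,X) + (1-p)·(1-q)·π₁(B,Y)
= 0.1·0.7·5 + 0.1·0.3·5 + 0.9·0.7·4 + 0.9·0.3·2
= 3.56

E[P2] = 4.99 (similar calculation)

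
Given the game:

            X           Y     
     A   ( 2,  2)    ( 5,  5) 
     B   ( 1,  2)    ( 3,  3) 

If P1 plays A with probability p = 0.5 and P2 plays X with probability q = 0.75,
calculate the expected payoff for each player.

E[P1] = 2.125, E[P2] = 2.5

Work:
E[P1] = p·q·π₁(A,X) + p·(1-q)·π₁(A,Y) + (1-p)·q·π₁(B,X) + (1-p)·(1-q)·π₁(B,Y)
= 0.5·0.75·2 + 0.5·0.25·5 + 0.5·0.75·1 + 0.5·0.25·3
= 2.125

E[P2] = 2.5 (similar calculation)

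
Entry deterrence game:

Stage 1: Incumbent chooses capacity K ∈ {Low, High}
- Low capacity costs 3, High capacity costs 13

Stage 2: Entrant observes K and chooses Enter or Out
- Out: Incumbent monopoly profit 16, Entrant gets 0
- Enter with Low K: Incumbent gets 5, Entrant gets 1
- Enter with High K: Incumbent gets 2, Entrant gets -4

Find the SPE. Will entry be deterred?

SPE: (High, Enter|Low, Out|High); Entry deterred. Incumbent net profit = 3

Work:
After Low K: Entrant enters (1 > 0)
After High K: Entrant stays out (-4 < 0)
Incumbent: Low → 5−3=2, High → 16−13=3
Incumbent chooses High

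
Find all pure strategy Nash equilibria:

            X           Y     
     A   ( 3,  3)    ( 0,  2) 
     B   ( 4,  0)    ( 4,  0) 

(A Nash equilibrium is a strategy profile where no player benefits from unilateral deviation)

Nash equilibrium: (B, X), (B, Y)

Work:
Best responses:
  P1 vs X: payoffs [3, 4] → best response B (payoff 4)
  P1 vs Y: payoffs [0, 4] → best response B (payoff 4)
  P2 vs A: payoffs [3, 2] → best response X (payoff 3)
  P2 vs B: payoffs [0, 0] → best response X/Y (payoff 0)
Mutual best responses: (B,X), (B,Y) → Nash equilibria.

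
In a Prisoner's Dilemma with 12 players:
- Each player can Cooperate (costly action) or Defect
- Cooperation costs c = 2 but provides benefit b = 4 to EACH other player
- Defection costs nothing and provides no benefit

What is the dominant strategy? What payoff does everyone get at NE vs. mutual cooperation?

Dominant: Defect; NE payoff = 0; Coop payoff = 42

Work:
Defect dominates (saves cost c = 2, benefit to others is external)
NE: All defect → everyone gets 0
If all cooperate: each receives (11)×4 - 2 = 42
Social dilemma: 42 > 0 but NE gives 0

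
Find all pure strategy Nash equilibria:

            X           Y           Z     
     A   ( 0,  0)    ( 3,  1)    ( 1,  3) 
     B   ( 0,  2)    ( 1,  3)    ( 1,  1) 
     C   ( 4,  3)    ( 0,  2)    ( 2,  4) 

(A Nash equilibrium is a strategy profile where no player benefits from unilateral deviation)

Nash equilibrium: (C, Z)

Work:
Best responses:
  P1 vs X: payoffs [0, 0, 4] → best response C (payoff 4)
  P1 vs Y: payoffs [3, 1, 0] → best response A (payoff 3)
  P1 vs Z: payoffs [1, 1, 2] → best response C (payoff 2)
  P2 vs A: payoffs [0, 1, 3] → best response Z (payoff 3)
  P2 vs B: payoffs [2, 3, 1] → best response Y (payoff 3)
  P2 vs C: payoffs [3, 2, 4] → best response Z (payoff 4)
Mutual best responses: (C,Z) → Nash equilibria.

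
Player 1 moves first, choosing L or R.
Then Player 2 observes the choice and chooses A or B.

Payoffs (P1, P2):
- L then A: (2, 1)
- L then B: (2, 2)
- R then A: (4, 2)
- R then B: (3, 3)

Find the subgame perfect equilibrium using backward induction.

P1 plays R, P2 plays B after L and B after R; Payoff (3, 3)

Work:
Backward induction:
After L: P2 chooses B → P1 gets 2
After R: P2 chooses B → P1 gets 3
P1 chooses R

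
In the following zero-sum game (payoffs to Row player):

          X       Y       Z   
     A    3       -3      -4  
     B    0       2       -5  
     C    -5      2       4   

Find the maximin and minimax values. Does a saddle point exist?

Maximin = -4, Minimax = 2, Saddle: False

Work:
Row minimums: [-4, -5, -5] → maximin = -4
Column maximums: [3, 2, 4] → minimax = 2
No saddle point (maximin ≠ minimax). Mixed strategy needed.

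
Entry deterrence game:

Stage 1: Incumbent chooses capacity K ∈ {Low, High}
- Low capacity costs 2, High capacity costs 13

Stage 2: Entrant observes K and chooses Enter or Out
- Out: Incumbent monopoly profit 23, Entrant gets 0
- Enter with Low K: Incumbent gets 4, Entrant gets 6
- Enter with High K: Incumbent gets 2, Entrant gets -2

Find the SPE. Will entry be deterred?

SPE: (High, Enter|Low, Out|High); Entry deterred. Incumbent net profit = 10

Work:
After Low K: Entrant enters (6 > 0)
After High K: Entrant stays out (-2 < 0)
Incumbent: Low → 4−2=2, High → 23−13=10
Incumbent chooses High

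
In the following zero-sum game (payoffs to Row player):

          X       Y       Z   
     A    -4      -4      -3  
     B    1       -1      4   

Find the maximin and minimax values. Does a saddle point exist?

Maximin = -1, Minimax = -1, Saddle: True

Work:
Row minimums: [-4, -1] → maximin = -1
Column maximums: [1, -1, 4] → minimax = -1
Saddle point exists! Game value = -1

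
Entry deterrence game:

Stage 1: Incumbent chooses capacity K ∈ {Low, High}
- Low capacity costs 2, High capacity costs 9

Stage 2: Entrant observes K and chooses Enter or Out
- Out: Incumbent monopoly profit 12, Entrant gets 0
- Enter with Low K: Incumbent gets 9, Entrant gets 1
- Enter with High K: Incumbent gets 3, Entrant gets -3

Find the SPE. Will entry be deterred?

SPE: (Low, Enter|Low, Out|High); Entry not deterred. Incumbent net profit = 7, Entrant gets 1

Work:
After Low K: Entrant enters (1 > 0)
After High K: Entrant stays out (-3 < 0)
Incumbent: Low → 9−2=7, High → 12−9=3
Incumbent chooses Low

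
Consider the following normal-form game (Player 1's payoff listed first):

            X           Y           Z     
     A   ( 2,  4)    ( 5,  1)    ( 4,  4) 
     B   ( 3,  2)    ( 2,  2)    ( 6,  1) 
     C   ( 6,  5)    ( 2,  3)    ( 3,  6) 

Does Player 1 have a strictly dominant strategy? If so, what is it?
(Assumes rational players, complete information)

No strictly dominant strategy exists for Player 1

Work:
A strategy strictly dominates another if it gives a strictly higher payoff against every opponent action. Compare each pair of P1's strategies column-by-column:
  A vs B: [2 vs 3, 5 vs 2, 4 vs 6] → A does not strictly dominate B (column X: 2 ≤ 3)
  A vs C: [2 vs 6, 5 vs 2, 4 vs 3] → A does not strictly dominate C (column X: 2 ≤ 6)
  B vs A: [3 vs 2, 2 vs 5, 6 vs 4] → B does not strictly dominate A (column Y: 2 ≤ 5)
  B vs C: [3 vs 6, 2 vs 2, 6 vs 3] → B does not strictly dominate C (column X: 3 ≤ 6)
  C vs A: [6 vs 2, 2 vs 5, 3 vs 4] → C does not strictly dominate A (column Y: 2 ≤ 5)
  C vs B: [6 vs 3, 2 vs 2, 3 vs 6] → C does not strictly dominate B (column Y: 2 ≤ 2)
No single strategy strictly dominates all others → no strictly dominant strategy.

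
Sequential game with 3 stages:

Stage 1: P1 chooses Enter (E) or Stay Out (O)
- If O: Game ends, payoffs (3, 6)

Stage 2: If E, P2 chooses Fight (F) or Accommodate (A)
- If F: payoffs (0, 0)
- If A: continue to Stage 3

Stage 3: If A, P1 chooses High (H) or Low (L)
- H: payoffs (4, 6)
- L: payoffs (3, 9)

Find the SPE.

SPE: (E, A, H); Outcome (4, 6)

Work:
Stage 3: P1 chooses H (4 vs 3)
Stage 2: P2: F->0, A->6 (anticipating H). Choose A
Stage 1: P1: O->3, E->4 (anticipating A, H). Choose E
SPE path: E -> A -> H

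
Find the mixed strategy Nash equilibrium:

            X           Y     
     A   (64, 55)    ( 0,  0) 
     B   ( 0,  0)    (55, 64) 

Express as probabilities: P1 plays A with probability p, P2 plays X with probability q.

p = 0.5378, q = 0.4622

Work:
Find probabilities that make opponent indifferent:
P2 chooses q to make P1 indifferent between A and B
P1 chooses p to make P2 indifferent between X and Y
Mixed NE: P1 plays (A: 0.5378, B: 0.4622), P2 plays (X: 0.4622, Y: 0.5378)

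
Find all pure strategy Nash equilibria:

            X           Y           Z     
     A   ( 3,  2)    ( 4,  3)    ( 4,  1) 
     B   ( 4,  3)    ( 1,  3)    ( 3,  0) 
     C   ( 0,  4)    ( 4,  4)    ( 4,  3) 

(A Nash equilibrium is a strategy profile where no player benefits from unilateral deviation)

Nash equilibrium: (A, Y), (B, X), (C, Y)

Work:
Best responses:
  P1 vs X: payoffs [3, 4, 0] → best response B (payoff 4)
  P1 vs Y: payoffs [4, 1, 4] → best response A/C (payoff 4)
  P1 vs Z: payoffs [4, 3, 4] → best response A/C (payoff 4)
  P2 vs A: payoffs [2, 3, 1] → best response Y (payoff 3)
  P2 vs B: payoffs [3, 3, 0] → best response X/Y (payoff 3)
  P2 vs C: payoffs [4, 4, 3] → best response X/Y (payoff 4)
Mutual best responses: (A,Y), (B,X), (C,Y) → Nash equilibria.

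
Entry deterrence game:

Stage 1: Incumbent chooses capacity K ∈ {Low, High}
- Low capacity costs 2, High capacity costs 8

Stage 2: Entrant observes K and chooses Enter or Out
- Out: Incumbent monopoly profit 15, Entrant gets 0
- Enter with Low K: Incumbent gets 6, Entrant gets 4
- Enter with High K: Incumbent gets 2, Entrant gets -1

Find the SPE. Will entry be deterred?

SPE: (High, Enter|Low, Out|High); Entry deterred. Incumbent net profit = 7

Work:
After Low K: Entrant enters (4 > 0)
After High K: Entrant stays out (-1 < 0)
Incumbent: Low → 6−2=4, High → 15−8=7
Incumbent chooses High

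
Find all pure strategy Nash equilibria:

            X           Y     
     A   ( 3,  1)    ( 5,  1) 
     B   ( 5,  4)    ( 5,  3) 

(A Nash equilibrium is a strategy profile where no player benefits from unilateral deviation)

Nash equilibrium: (A, Y), (B, X)

Work:
Best responses:
  P1 vs X: payoffs [3, 5] → best response B (payoff 5)
  P1 vs Y: payoffs [5, 5] → best response A/B (payoff 5)
  P2 vs A: payoffs [1, 1] → best response X/Y (payoff 1)
  P2 vs B: payoffs [4, 3] → best response X (payoff 4)
Mutual best responses: (A,Y), (B,X) → Nash equilibria.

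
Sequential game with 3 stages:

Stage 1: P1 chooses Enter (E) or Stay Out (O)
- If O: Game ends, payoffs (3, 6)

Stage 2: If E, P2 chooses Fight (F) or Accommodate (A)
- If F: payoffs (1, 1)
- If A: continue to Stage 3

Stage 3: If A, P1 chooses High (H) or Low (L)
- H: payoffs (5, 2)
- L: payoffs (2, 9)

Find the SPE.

SPE: (E, A, H); Outcome (5, 2)

Work:
Stage 3: P1 chooses H (5 vs 2)
Stage 2: P2: F->1, A->2 (anticipating H). Choose A
Stage 1: P1: O->3, E->5 (anticipating A, H). Choose E
SPE path: E -> A -> H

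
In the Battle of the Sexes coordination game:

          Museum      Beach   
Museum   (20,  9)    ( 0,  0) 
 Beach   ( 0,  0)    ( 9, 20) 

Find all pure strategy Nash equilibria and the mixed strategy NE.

Pure NE: (Museum, Museum) and (Beach, Beach); Mixed NE: p = 0.6897, q = 0.3103

Work:
Check pure NE:
(Museum, Museum): (20, 9) - no unilateral deviation beneficial
(Beach, Beach): (9, 20) - no unilateral deviation beneficial
Mixed NE: P1 plays Museum with p = 0.6897, P2 plays Museum with q = 0.3103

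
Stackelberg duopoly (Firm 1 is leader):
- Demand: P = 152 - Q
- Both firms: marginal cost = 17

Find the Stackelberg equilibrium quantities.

q₁* (leader) = 67.5, q₂* (follower) = 33.75

Work:
Follower's reaction: q₂ = (a - c - q₁)/2
Leader substitutes: π₁ = q₁·(a - q₁ - (a-c-q₁)/2 - c)
FOC: q₁* = (152 - 17)/2 = 67.50
Then: q₂* = (152 - 17 - 67.5)/2 = 33.75
Leader has first-mover advantage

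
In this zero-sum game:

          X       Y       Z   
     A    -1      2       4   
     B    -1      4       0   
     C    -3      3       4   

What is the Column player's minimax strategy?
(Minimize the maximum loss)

Column should play X, value = -1

Work:
Column player minimizes Row's maximum payoff:
Column X: max payoff to Row = -1
Column Y: max payoff to Row = 4
Column Z: max payoff to Row = 4
Minimum is -1, achieved by column X.
Minimax strategy: X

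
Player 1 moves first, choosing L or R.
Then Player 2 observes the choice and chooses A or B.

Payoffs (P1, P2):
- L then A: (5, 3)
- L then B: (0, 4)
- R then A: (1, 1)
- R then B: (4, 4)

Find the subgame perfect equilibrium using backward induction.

P1 plays R, P2 plays B after L and B after R; Payoff (4, 4)

Work:
Backward induction:
After L: P2 chooses B → P1 gets 0
After R: P2 chooses B → P1 gets 4
P1 chooses R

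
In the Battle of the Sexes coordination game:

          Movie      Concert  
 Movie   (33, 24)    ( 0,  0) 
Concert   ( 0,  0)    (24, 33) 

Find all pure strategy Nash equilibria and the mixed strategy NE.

Pure NE: (Movie, Movie) and (Concert, Concert); Mixed NE: p = 0.5789, q = 0.4211

Work:
Check pure NE:
(Movie, Movie): (33, 24) - no unilateral deviation beneficial
(Concert, Concert): (24, 33) - no unilateral deviation beneficial
Mixed NE: P1 plays Movie with p = 0.5789, P2 plays Movie with q = 0.4211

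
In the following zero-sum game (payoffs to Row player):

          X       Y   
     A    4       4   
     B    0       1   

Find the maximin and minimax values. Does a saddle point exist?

Maximin = 4, Minimax = 4, Saddle: True

Work:
Row minimums: [4, 0] → maximin = 4
Column maximums: [4, 4] → minimax = 4
Saddle point exists! Game value = 4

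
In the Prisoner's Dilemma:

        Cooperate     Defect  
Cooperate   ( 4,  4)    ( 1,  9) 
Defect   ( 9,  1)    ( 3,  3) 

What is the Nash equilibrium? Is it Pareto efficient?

(Defect, Defect) is NE; not Pareto efficient

Work:
Defect dominates Cooperate for both players:
If P2 cooperates: Defect (9) > Cooperate (4)
If P2 defects: Defect (3) > Cooperate (1)
NE: (Defect, Defect) with payoff (3, 3)
But (Cooperate, Cooperate) = (4, 4) Pareto dominates (3, 3)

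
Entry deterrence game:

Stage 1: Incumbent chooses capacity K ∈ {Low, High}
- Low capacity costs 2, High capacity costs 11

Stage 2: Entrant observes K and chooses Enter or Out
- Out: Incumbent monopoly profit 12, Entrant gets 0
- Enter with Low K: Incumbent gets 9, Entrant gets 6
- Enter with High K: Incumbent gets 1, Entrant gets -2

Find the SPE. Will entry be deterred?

SPE: (Low, Enter|Low, Out|High); Entry not deterred. Incumbent net profit = 7, Entrant gets 6

Work:
After Low K: Entrant enters (6 > 0)
After High K: Entrant stays out (-2 < 0)
Incumbent: Low → 9−2=7, High → 12−11=1
Incumbent chooses Low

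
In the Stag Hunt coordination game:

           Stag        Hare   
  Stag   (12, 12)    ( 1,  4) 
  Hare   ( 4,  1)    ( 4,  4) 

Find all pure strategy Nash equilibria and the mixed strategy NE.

Pure NE: (Stag, Stag) and (Hare, Hare); Mixed NE: p = 0.2727, q = 0.2727

Work:
Check pure NE:
(Stag, Stag): (12, 12) - no unilateral deviation beneficial
(Hare, Hare): (4, 4) - no unilateral deviation beneficial
Mixed NE: P1 plays Stag with p = 0.2727, P2 plays Stag with q = 0.2727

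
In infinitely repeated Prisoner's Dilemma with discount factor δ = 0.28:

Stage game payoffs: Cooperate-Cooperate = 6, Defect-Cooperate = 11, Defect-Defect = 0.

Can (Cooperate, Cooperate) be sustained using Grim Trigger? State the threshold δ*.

δ* = 0.4545; since δ = 0.28 < 0.4545, cooperation cannot be sustained

Work:
For Grim Trigger:
Cooperate forever: 6/(1-δ)
Defect then punished: 11 + 0·δ/(1-δ)
Need: 6/(1-δ) ≥ 11 + 0·δ/(1-δ)
Solving: δ ≥ (T-R)/(T-P) = (11-6)/(11-0) = 0.4545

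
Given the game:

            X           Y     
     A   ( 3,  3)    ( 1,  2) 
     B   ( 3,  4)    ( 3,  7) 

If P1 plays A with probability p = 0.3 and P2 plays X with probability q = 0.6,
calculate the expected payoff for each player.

E[P1] = 2.76, E[P2] = 4.42

Work:
E[P1] = p·q·π₁(A,X) + p·(1-q)·π₁(A,Y) + (1-p)·q·π₁(B,X) + (1-p)·(1-q)·π₁(B,Y)
= 0.3·0.6·3 + 0.3·0.4·1 + 0.7·0.6·3 + 0.7·0.4·3
= 2.76

E[P2] = 4.42 (similar calculation)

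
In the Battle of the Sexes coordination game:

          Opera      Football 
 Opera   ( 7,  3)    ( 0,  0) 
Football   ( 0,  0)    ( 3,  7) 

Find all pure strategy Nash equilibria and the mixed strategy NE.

Pure NE: (Opera, Opera) and (Football, Football); Mixed NE: p = 0.7, q = 0.3

Work:
Check pure NE:
(Opera, Opera): (7, 3) - no unilateral deviation beneficial
(Football, Football): (3, 7) - no unilateral deviation beneficial
Mixed NE: P1 plays Opera with p = 0.7, P2 plays Opera with q = 0.3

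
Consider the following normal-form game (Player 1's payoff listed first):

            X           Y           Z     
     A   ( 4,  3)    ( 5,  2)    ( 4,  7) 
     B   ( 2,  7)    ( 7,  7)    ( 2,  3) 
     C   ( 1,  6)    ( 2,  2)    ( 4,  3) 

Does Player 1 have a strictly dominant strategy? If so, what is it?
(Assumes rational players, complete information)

No strictly dominant strategy exists for Player 1

Work:
A strategy strictly dominates another if it gives a strictly higher payoff against every opponent action. Compare each pair of P1's strategies column-by-column:
  A vs B: [4 vs 2, 5 vs 7, 4 vs 2] → A does not strictly dominate B (column Y: 5 ≤ 7)
  A vs C: [4 vs 1, 5 vs 2, 4 vs 4] → A does not strictly dominate C (column Z: 4 ≤ 4)
  B vs A: [2 vs 4, 7 vs 5, 2 vs 4] → B does not strictly dominate A (column X: 2 ≤ 4)
  B vs C: [2 vs 1, 7 vs 2, 2 vs 4] → B does not strictly dominate C (column Z: 2 ≤ 4)
  C vs A: [1 vs 4, 2 vs 5, 4 vs 4] → C does not strictly dominate A (column X: 1 ≤ 4)
  C vs B: [1 vs 2, 2 vs 7, 4 vs 2] → C does not strictly dominate B (column X: 1 ≤ 2)
No single strategy strictly dominates all others → no strictly dominant strategy.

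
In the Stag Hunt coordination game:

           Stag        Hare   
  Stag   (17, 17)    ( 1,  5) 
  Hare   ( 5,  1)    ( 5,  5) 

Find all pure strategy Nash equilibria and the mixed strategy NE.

Pure NE: (Stag, Stag) and (Hare, Hare); Mixed NE: p = 0.25, q = 0.25

Work:
Check pure NE:
(Stag, Stag): (17, 17) - no unilateral deviation beneficial
(Hare, Hare): (5, 5) - no unilateral deviation beneficial
Mixed NE: P1 plays Stag with p = 0.25, P2 plays Stag with q = 0.25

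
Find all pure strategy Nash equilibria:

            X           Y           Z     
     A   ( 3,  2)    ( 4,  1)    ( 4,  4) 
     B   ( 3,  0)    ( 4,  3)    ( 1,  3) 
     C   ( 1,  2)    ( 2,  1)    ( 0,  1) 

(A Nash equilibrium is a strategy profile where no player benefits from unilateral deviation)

Nash equilibrium: (A, Z), (B, Y)

Work:
Best responses:
  P1 vs X: payoffs [3, 3, 1] → best response A/B (payoff 3)
  P1 vs Y: payoffs [4, 4, 2] → best response A/B (payoff 4)
  P1 vs Z: payoffs [4, 1, 0] → best response A (payoff 4)
  P2 vs A: payoffs [2, 1, 4] → best response Z (payoff 4)
  P2 vs B: payoffs [0, 3, 3] → best response Y/Z (payoff 3)
  P2 vs C: payoffs [2, 1, 1] → best response X (payoff 2)
Mutual best responses: (A,Z), (B,Y) → Nash equilibria.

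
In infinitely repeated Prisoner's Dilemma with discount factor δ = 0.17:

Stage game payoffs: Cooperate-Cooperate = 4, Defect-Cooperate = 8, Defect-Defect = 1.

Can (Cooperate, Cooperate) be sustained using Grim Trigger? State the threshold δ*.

δ* = 0.5714; since δ = 0.17 < 0.5714, cooperation cannot be sustained

Work:
For Grim Trigger:
Cooperate forever: 4/(1-δ)
Defect then punished: 8 + 1·δ/(1-δ)
Need: 4/(1-δ) ≥ 8 + 1·δ/(1-δ)
Solving: δ ≥ (T-R)/(T-P) = (8-4)/(8-1) = 0.5714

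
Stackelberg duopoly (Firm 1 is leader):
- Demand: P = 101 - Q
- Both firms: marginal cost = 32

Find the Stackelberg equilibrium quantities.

q₁* (leader) = 34.5, q₂* (follower) = 17.25

Work:
Follower's reaction: q₂ = (a - c - q₁)/2
Leader substitutes: π₁ = q₁·(a - q₁ - (a-c-q₁)/2 - c)
FOC: q₁* = (101 - 32)/2 = 34.50
Then: q₂* = (101 - 32 - 34.5)/2 = 17.25
Leader has first-mover advantage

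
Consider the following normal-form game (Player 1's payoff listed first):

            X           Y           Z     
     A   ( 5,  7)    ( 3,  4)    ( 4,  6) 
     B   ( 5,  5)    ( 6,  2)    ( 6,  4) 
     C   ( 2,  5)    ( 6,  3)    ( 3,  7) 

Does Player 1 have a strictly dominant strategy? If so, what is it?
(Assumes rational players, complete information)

No strictly dominant strategy exists for Player 1

Work:
A strategy strictly dominates another if it gives a strictly higher payoff against every opponent action. Compare each pair of P1's strategies column-by-column:
  A vs B: [5 vs 5, 3 vs 6, 4 vs 6] → A does not strictly dominate B (column X: 5 ≤ 5)
  A vs C: [5 vs 2, 3 vs 6, 4 vs 3] → A does not strictly dominate C (column Y: 3 ≤ 6)
  B vs A: [5 vs 5, 6 vs 3, 6 vs 4] → B does not strictly dominate A (column X: 5 ≤ 5)
  B vs C: [5 vs 2, 6 vs 6, 6 vs 3] → B does not strictly dominate C (column Y: 6 ≤ 6)
  C vs A: [2 vs 5, 6 vs 3, 3 vs 4] → C does not strictly dominate A (column X: 2 ≤ 5)
  C vs B: [2 vs 5, 6 vs 6, 3 vs 6] → C does not strictly dominate B (column X: 2 ≤ 5)
No single strategy strictly dominates all others → no strictly dominant strategy.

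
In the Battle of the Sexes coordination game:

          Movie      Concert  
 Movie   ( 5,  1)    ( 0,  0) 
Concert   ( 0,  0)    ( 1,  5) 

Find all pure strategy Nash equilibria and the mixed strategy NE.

Pure NE: (Movie, Movie) and (Concert, Concert); Mixed NE: p = 0.8333, q = 0.1667

Work:
Check pure NE:
(Movie, Movie): (5, 1) - no unilateral deviation beneficial
(Concert, Concert): (1, 5) - no unilateral deviation beneficial
Mixed NE: P1 plays Movie with p = 0.8333, P2 plays Movie with q = 0.1667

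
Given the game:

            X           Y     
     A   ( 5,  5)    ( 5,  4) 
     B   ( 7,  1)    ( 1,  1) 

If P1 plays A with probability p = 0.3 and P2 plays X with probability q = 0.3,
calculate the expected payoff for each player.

E[P1] = 3.46, E[P2] = 1.99

Work:
E[P1] = p·q·π₁(A,X) + p·(1-q)·π₁(A,Y) + (1-p)·q·π₁(B,X) + (1-p)·(1-q)·π₁(B,Y)
= 0.3·0.3·5 + 0.3·0.7·5 + 0.7·0.3·7 + 0.7·0.7·1
= 3.46

E[P2] = 1.99 (similar calculation)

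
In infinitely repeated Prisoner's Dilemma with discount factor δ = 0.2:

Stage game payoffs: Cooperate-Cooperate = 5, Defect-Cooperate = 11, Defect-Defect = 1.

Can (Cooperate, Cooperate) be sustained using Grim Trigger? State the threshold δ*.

δ* = 0.6; since δ = 0.2 < 0.6, cooperation cannot be sustained

Work:
For Grim Trigger:
Cooperate forever: 5/(1-δ)
Defect then punished: 11 + 1·δ/(1-δ)
Need: 5/(1-δ) ≥ 11 + 1·δ/(1-δ)
Solving: δ ≥ (T-R)/(T-P) = (11-5)/(11-1) = 0.6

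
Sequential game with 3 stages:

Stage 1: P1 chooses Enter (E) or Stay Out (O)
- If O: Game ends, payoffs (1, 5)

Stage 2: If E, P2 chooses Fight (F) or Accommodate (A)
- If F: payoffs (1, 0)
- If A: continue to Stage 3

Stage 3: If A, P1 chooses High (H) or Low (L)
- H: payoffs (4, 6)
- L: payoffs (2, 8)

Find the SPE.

SPE: (E, A, H); Outcome (4, 6)

Work:
Stage 3: P1 chooses H (4 vs 2)
Stage 2: P2: F->0, A->6 (anticipating H). Choose A
Stage 1: P1: O->1, E->4 (anticipating A, H). Choose E
SPE path: E -> A -> H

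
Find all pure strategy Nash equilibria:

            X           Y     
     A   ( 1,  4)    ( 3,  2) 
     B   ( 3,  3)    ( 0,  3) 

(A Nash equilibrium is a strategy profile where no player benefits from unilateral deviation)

Nash equilibrium: (B, X)

Work:
Best responses:
  P1 vs X: payoffs [1, 3] → best response B (payoff 3)
  P1 vs Y: payoffs [3, 0] → best response A (payoff 3)
  P2 vs A: payoffs [4, 2] → best response X (payoff 4)
  P2 vs B: payoffs [3, 3] → best response X/Y (payoff 3)
Mutual best responses: (B,X) → Nash equilibria.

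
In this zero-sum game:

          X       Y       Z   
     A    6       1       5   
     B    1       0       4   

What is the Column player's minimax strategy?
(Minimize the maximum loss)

Column should play Y, value = 1

Work:
Column player minimizes Row's maximum payoff:
Column X: max payoff to Row = 6
Column Y: max payoff to Row = 1
Column Z: max payoff to Row = 5
Minimum is 1, achieved by column Y.
Minimax strategy: Y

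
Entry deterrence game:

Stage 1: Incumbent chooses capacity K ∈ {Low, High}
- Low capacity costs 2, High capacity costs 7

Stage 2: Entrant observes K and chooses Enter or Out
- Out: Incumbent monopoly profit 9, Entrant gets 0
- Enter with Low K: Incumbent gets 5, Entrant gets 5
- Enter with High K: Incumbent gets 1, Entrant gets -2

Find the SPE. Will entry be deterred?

SPE: (Low, Enter|Low, Out|High); Entry not deterred. Incumbent net profit = 3, Entrant gets 5

Work:
After Low K: Entrant enters (5 > 0)
After High K: Entrant stays out (-2 < 0)
Incumbent: Low → 5−2=3, High → 9−7=2
Incumbent chooses Low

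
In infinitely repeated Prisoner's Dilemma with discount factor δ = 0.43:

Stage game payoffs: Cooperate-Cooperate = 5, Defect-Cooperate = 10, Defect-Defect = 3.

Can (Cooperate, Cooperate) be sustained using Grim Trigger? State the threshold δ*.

δ* = 0.7143; since δ = 0.43 < 0.7143, cooperation cannot be sustained

Work:
For Grim Trigger:
Cooperate forever: 5/(1-δ)
Defect then punished: 10 + 3·δ/(1-δ)
Need: 5/(1-δ) ≥ 10 + 3·δ/(1-δ)
Solving: δ ≥ (T-R)/(T-P) = (10-5)/(10-3) = 0.7143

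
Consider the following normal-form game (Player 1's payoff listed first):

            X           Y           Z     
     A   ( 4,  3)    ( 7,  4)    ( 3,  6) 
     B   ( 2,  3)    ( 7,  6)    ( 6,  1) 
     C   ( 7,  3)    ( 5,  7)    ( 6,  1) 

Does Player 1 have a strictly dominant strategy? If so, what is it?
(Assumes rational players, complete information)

No strictly dominant strategy exists for Player 1

Work:
A strategy strictly dominates another if it gives a strictly higher payoff against every opponent action. Compare each pair of P1's strategies column-by-column:
  A vs B: [4 vs 2, 7 vs 7, 3 vs 6] → A does not strictly dominate B (column Y: 7 ≤ 7)
  A vs C: [4 vs 7, 7 vs 5, 3 vs 6] → A does not strictly dominate C (column X: 4 ≤ 7)
  B vs A: [2 vs 4, 7 vs 7, 6 vs 3] → B does not strictly dominate A (column X: 2 ≤ 4)
  B vs C: [2 vs 7, 7 vs 5, 6 vs 6] → B does not strictly dominate C (column X: 2 ≤ 7)
  C vs A: [7 vs 4, 5 vs 7, 6 vs 3] → C does not strictly dominate A (column Y: 5 ≤ 7)
  C vs B: [7 vs 2, 5 vs 7, 6 vs 6] → C does not strictly dominate B (column Y: 5 ≤ 7)
No single strategy strictly dominates all others → no strictly dominant strategy.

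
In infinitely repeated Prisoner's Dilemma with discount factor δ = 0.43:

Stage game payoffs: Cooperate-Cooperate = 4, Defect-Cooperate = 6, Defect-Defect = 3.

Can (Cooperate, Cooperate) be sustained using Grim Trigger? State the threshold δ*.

δ* = 0.6667; since δ = 0.43 < 0.6667, cooperation cannot be sustained

Work:
For Grim Trigger:
Cooperate forever: 4/(1-δ)
Defect then punished: 6 + 3·δ/(1-δ)
Need: 4/(1-δ) ≥ 6 + 3·δ/(1-δ)
Solving: δ ≥ (T-R)/(T-P) = (6-4)/(6-3) = 0.6667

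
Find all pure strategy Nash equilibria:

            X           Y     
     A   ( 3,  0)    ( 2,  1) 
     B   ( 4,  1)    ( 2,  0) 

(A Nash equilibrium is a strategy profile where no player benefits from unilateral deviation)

Nash equilibrium: (A, Y), (B, X)

Work:
Best responses:
  P1 vs X: payoffs [3, 4] → best response B (payoff 4)
  P1 vs Y: payoffs [2, 2] → best response A/B (payoff 2)
  P2 vs A: payoffs [0, 1] → best response Y (payoff 1)
  P2 vs B: payoffs [1, 0] → best response X (payoff 1)
Mutual best responses: (A,Y), (B,X) → Nash equilibria.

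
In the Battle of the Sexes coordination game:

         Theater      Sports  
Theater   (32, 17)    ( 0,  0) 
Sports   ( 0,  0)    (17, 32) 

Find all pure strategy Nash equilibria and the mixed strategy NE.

Pure NE: (Theater, Theater) and (Sports, Sports); Mixed NE: p = 0.6531, q = 0.3469

Work:
Check pure NE:
(Theater, Theater): (32, 17) - no unilateral deviation beneficial
(Sports, Sports): (17, 32) - no unilateral deviation beneficial
Mixed NE: P1 plays Theater with p = 0.6531, P2 plays Theater with q = 0.3469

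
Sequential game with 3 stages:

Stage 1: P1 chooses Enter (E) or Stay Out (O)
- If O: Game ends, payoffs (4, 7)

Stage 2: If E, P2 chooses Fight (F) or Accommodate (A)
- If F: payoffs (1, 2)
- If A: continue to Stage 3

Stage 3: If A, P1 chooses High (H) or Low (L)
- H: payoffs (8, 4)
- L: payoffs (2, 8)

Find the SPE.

SPE: (E, A, H); Outcome (8, 4)

Work:
Stage 3: P1 chooses H (8 vs 2)
Stage 2: P2: F->2, A->4 (anticipating H). Choose A
Stage 1: P1: O->4, E->8 (anticipating A, H). Choose E
SPE path: E -> A -> H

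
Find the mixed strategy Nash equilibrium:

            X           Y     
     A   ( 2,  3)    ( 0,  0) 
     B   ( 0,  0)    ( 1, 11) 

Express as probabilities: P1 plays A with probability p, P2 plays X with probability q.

p = 0.7857, q = 0.3333

Work:
Find probabilities that make opponent indifferent:
P2 chooses q to make P1 indifferent between A and B
P1 chooses p to make P2 indifferent between X and Y
Mixed NE: P1 plays (A: 0.7857, B: 0.2143), P2 plays (X: 0.3333, Y: 0.6667)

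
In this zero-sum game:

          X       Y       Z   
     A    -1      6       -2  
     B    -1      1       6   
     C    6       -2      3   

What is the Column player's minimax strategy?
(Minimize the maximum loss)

Column should play X or Y or Z (all achieve the minimum), value = 6

Work:
Column player minimizes Row's maximum payoff:
Column X: max payoff to Row = 6
Column Y: max payoff to Row = 6
Column Z: max payoff to Row = 6
Minimum is 6, achieved by columns X, Y, Z (tied).
Each of X or Y or Z is a minimax strategy.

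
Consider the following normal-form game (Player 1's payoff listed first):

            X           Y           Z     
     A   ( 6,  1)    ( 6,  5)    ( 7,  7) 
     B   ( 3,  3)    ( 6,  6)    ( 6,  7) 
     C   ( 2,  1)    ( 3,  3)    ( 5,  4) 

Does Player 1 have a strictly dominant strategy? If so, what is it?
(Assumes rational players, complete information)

No strictly dominant strategy exists for Player 1

Work:
A strategy strictly dominates another if it gives a strictly higher payoff against every opponent action. Compare each pair of P1's strategies column-by-column:
  A vs B: [6 vs 3, 6 vs 6, 7 vs 6] → A does not strictly dominate B (column Y: 6 ≤ 6)
  A vs C: [6 vs 2, 6 vs 3, 7 vs 5] → A strictly dominates C
  B vs A: [3 vs 6, 6 vs 6, 6 vs 7] → B does not strictly dominate A (column X: 3 ≤ 6)
  B vs C: [3 vs 2, 6 vs 3, 6 vs 5] → B strictly dominates C
  C vs A: [2 vs 6, 3 vs 6, 5 vs 7] → C does not strictly dominate A (column X: 2 ≤ 6)
  C vs B: [2 vs 3, 3 vs 6, 5 vs 6] → C does not strictly dominate B (column X: 2 ≤ 3)
No single strategy strictly dominates all others → no strictly dominant strategy.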